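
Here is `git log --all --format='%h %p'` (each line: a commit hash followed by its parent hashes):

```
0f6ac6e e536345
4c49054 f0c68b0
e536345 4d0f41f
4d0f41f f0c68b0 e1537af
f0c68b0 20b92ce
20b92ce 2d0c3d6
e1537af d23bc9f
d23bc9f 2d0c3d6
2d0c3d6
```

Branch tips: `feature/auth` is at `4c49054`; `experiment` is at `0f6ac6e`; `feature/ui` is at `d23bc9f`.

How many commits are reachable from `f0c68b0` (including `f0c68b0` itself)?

3

Walking parent pointers from f0c68b0: reachable set = {20b92ce, 2d0c3d6, f0c68b0}.
That is 3 commits.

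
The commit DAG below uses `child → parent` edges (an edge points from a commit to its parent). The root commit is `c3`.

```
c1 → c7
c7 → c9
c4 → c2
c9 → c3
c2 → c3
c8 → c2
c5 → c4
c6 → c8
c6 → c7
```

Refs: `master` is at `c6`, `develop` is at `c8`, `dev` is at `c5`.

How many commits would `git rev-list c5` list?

4

Walking parent pointers from c5: reachable set = {c2, c3, c4, c5}.
That is 4 commits.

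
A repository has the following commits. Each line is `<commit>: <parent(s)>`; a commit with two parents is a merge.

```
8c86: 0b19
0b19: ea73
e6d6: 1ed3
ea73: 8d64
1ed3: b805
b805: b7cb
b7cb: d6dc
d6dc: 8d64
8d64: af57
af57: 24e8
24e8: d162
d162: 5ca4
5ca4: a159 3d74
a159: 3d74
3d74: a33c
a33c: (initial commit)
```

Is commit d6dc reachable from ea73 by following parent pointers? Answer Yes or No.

Ancestors of ea73: {24e8, 3d74, 5ca4, 8d64, a159, a33c, af57, d162, ea73}.
d6dc is not in that set, so it is not an ancestor of ea73.

No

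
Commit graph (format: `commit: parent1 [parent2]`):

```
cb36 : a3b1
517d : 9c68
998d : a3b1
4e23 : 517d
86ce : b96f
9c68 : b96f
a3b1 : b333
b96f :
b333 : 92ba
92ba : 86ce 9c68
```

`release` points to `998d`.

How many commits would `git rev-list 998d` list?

7

Walking parent pointers from 998d: reachable set = {86ce, 92ba, 998d, 9c68, a3b1, b333, b96f}.
That is 7 commits.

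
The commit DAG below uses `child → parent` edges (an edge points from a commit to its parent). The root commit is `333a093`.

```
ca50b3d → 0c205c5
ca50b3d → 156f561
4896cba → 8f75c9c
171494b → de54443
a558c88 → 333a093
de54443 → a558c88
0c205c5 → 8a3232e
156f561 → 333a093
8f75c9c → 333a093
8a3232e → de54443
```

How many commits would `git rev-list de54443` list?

Walking parent pointers from de54443: reachable set = {333a093, a558c88, de54443}.
That is 3 commits.

3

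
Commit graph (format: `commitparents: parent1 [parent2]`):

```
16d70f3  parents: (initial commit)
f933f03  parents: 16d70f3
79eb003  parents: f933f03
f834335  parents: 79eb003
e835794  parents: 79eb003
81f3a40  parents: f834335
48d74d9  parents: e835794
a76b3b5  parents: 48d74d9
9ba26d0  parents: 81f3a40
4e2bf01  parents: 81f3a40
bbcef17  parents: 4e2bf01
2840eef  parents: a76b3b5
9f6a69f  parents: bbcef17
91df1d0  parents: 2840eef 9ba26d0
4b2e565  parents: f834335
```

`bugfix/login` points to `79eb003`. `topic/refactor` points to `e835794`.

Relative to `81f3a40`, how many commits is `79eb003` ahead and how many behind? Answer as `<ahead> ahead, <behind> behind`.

Reachable from 79eb003: {16d70f3, 79eb003, f933f03}.
Reachable from 81f3a40: {16d70f3, 79eb003, 81f3a40, f834335, f933f03}.
Only in 79eb003's history (ahead): {} — 0.
Only in 81f3a40's history (behind): {81f3a40, f834335} — 2.

0 ahead, 2 behind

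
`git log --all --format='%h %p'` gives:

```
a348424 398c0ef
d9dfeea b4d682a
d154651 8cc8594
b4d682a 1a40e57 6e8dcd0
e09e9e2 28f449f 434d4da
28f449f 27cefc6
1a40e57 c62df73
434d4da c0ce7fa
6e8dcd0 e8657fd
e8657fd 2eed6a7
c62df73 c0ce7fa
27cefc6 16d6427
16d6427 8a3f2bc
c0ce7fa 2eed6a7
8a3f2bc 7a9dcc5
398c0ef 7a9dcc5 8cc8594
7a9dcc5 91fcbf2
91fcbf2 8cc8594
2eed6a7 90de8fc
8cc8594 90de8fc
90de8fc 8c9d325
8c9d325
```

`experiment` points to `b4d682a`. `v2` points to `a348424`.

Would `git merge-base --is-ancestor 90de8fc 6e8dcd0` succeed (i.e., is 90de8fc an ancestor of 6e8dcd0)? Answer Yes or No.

Ancestors of 6e8dcd0 (commits reachable by following parents): {2eed6a7, 6e8dcd0, 8c9d325, 90de8fc, e8657fd}.
90de8fc is in that set, so it is an ancestor of 6e8dcd0.

Yes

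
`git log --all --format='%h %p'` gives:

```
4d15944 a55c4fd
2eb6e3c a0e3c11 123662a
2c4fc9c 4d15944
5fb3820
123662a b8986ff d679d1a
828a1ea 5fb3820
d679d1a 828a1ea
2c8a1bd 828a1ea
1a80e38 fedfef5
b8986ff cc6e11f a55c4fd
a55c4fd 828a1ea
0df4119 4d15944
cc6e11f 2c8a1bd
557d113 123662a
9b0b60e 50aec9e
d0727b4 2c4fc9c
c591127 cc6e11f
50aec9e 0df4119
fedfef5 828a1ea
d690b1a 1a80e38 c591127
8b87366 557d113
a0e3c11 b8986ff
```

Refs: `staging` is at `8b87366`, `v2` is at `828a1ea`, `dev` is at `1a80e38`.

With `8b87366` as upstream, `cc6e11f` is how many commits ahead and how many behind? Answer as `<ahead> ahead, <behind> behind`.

Reachable from cc6e11f: {2c8a1bd, 5fb3820, 828a1ea, cc6e11f}.
Reachable from 8b87366: {123662a, 2c8a1bd, 557d113, 5fb3820, 828a1ea, 8b87366, a55c4fd, b8986ff, cc6e11f, d679d1a}.
Only in cc6e11f's history (ahead): {} — 0.
Only in 8b87366's history (behind): {123662a, 557d113, 8b87366, a55c4fd, b8986ff, d679d1a} — 6.

0 ahead, 6 behind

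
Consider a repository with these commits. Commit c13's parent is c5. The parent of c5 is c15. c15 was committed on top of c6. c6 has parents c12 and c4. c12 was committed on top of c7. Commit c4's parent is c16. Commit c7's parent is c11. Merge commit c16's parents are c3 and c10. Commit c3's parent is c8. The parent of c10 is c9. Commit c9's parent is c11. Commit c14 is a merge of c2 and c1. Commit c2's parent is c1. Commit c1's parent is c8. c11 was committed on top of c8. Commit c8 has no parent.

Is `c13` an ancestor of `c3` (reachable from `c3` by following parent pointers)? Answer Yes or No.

No

Ancestors of c3: {c3, c8}.
c13 is not in that set, so it is not an ancestor of c3.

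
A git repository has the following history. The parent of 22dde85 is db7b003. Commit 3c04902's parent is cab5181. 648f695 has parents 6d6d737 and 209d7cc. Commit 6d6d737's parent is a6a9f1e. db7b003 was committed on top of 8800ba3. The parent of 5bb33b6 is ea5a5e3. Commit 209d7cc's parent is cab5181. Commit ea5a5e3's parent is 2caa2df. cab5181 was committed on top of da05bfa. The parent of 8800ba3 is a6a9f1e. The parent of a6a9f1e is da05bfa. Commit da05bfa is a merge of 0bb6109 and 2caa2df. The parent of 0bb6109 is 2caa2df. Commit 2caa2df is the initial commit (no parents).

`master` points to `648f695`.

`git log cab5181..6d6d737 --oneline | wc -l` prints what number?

Reachable from 6d6d737: {0bb6109, 2caa2df, 6d6d737, a6a9f1e, da05bfa}.
Reachable from cab5181: {0bb6109, 2caa2df, cab5181, da05bfa}.
In 6d6d737's history but not cab5181's: {6d6d737, a6a9f1e} — 2 commits.

2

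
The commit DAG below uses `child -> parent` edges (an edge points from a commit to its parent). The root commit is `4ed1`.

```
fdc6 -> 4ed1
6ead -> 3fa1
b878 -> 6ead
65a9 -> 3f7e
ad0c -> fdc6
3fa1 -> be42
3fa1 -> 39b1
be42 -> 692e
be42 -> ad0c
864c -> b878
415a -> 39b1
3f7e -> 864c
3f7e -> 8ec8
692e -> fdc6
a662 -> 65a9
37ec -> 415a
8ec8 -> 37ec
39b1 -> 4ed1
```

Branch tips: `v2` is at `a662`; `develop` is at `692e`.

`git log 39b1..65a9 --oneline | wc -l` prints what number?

13

Reachable from 65a9: {37ec, 39b1, 3f7e, 3fa1, 415a, 4ed1, 65a9, 692e, 6ead, 864c, 8ec8, ad0c, b878, be42, fdc6}.
Reachable from 39b1: {39b1, 4ed1}.
In 65a9's history but not 39b1's: {37ec, 3f7e, 3fa1, 415a, 65a9, 692e, 6ead, 864c, 8ec8, ad0c, b878, be42, fdc6} — 13 commits.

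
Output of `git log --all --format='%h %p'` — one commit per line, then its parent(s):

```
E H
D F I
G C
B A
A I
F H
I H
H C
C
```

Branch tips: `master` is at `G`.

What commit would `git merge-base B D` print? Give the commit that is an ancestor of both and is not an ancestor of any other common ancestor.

I

Ancestors of B: {A, B, C, H, I}.
Ancestors of D: {C, D, F, H, I}.
Common ancestors: {C, H, I}.
Among these, I is not an ancestor of any other common ancestor — it is the merge base.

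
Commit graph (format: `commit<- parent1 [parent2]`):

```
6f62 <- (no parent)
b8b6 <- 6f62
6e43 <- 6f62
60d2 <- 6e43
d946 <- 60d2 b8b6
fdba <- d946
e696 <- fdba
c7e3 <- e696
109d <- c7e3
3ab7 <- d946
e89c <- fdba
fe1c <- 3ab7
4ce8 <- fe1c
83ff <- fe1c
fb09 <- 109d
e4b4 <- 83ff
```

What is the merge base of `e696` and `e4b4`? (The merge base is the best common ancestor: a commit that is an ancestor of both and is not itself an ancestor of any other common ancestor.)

d946

Ancestors of e696: {60d2, 6e43, 6f62, b8b6, d946, e696, fdba}.
Ancestors of e4b4: {3ab7, 60d2, 6e43, 6f62, 83ff, b8b6, d946, e4b4, fe1c}.
Common ancestors: {60d2, 6e43, 6f62, b8b6, d946}.
Among these, d946 is not an ancestor of any other common ancestor — it is the merge base.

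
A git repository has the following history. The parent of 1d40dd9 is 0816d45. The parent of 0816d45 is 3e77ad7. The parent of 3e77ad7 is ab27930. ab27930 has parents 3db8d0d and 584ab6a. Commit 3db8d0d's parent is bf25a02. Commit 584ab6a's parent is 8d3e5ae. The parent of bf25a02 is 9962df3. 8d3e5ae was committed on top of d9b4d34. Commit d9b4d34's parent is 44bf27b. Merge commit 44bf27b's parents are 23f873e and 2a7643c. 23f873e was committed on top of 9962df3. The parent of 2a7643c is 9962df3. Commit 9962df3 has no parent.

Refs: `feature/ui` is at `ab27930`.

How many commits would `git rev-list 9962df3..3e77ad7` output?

Reachable from 3e77ad7: {23f873e, 2a7643c, 3db8d0d, 3e77ad7, 44bf27b, 584ab6a, 8d3e5ae, 9962df3, ab27930, bf25a02, d9b4d34}.
Reachable from 9962df3: {9962df3}.
In 3e77ad7's history but not 9962df3's: {23f873e, 2a7643c, 3db8d0d, 3e77ad7, 44bf27b, 584ab6a, 8d3e5ae, ab27930, bf25a02, d9b4d34} — 10 commits.

10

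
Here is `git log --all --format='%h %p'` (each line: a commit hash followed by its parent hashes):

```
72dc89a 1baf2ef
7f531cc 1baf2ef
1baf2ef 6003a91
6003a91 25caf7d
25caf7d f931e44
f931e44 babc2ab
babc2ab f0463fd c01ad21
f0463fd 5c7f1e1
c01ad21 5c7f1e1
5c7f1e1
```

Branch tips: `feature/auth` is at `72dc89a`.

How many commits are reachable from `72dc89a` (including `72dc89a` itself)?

Walking parent pointers from 72dc89a: reachable set = {1baf2ef, 25caf7d, 5c7f1e1, 6003a91, 72dc89a, babc2ab, c01ad21, f0463fd, f931e44}.
That is 9 commits.

9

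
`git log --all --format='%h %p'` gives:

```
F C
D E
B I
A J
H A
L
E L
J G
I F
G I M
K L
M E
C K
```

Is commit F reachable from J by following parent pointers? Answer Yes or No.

Yes

Ancestors of J (commits reachable by following parents): {C, E, F, G, I, J, K, L, M}.
F is in that set, so it is an ancestor of J.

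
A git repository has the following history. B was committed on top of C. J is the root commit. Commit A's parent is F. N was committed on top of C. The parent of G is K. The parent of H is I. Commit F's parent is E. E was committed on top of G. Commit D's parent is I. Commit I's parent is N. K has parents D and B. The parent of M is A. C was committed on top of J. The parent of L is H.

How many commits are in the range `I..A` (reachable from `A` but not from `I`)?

7

Reachable from A: {A, B, C, D, E, F, G, I, J, K, N}.
Reachable from I: {C, I, J, N}.
In A's history but not I's: {A, B, D, E, F, G, K} — 7 commits.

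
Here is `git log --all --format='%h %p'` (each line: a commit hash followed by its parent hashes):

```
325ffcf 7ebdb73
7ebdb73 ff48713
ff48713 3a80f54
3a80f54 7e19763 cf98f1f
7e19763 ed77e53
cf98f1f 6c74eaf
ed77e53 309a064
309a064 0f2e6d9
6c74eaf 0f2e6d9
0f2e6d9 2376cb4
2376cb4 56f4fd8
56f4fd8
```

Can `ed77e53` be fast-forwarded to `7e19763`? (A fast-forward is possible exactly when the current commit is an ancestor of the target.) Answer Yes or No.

Yes

A fast-forward from ed77e53 to 7e19763 is possible iff ed77e53 is an ancestor of 7e19763.
Ancestors of 7e19763: {0f2e6d9, 2376cb4, 309a064, 56f4fd8, 7e19763, ed77e53}.
ed77e53 is among them, so fast-forward is possible.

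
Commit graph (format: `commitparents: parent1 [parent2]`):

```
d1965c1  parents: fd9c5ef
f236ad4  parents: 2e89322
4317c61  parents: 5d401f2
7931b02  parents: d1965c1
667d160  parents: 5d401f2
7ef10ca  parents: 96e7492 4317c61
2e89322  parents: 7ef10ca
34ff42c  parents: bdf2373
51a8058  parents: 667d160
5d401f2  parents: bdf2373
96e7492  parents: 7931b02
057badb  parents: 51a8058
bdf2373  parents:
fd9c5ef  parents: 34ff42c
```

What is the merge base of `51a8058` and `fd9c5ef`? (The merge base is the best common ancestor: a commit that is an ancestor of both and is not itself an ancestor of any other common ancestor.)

bdf2373

Ancestors of 51a8058: {51a8058, 5d401f2, 667d160, bdf2373}.
Ancestors of fd9c5ef: {34ff42c, bdf2373, fd9c5ef}.
Common ancestors: {bdf2373}.
The only common ancestor is bdf2373, so it is the merge base.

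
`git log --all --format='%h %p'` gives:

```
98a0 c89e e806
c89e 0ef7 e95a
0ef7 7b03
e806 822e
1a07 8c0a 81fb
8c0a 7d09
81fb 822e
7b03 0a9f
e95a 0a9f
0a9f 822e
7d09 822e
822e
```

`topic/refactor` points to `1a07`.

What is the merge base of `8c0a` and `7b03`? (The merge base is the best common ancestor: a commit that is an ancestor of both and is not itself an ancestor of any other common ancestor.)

822e

Ancestors of 8c0a: {7d09, 822e, 8c0a}.
Ancestors of 7b03: {0a9f, 7b03, 822e}.
Common ancestors: {822e}.
The only common ancestor is 822e, so it is the merge base.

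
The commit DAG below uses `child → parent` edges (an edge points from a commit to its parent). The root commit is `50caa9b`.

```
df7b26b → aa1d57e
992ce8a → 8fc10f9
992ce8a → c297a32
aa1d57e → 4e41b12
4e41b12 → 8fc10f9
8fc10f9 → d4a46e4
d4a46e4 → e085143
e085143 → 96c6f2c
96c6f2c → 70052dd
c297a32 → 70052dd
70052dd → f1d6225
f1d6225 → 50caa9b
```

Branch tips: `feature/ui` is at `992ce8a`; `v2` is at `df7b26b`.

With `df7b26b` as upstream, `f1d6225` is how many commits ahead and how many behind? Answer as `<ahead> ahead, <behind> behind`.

Reachable from f1d6225: {50caa9b, f1d6225}.
Reachable from df7b26b: {4e41b12, 50caa9b, 70052dd, 8fc10f9, 96c6f2c, aa1d57e, d4a46e4, df7b26b, e085143, f1d6225}.
Only in f1d6225's history (ahead): {} — 0.
Only in df7b26b's history (behind): {4e41b12, 70052dd, 8fc10f9, 96c6f2c, aa1d57e, d4a46e4, df7b26b, e085143} — 8.

0 ahead, 8 behind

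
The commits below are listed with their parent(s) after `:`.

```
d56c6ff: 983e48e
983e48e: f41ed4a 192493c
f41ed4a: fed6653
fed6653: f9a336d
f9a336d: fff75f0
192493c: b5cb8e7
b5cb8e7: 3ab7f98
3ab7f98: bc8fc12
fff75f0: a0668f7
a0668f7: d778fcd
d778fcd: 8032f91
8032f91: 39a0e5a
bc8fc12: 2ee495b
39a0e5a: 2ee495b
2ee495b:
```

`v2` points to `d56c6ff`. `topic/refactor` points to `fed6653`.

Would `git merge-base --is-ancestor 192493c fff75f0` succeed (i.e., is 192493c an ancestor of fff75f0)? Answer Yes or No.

Ancestors of fff75f0: {2ee495b, 39a0e5a, 8032f91, a0668f7, d778fcd, fff75f0}.
192493c is not in that set, so it is not an ancestor of fff75f0.

No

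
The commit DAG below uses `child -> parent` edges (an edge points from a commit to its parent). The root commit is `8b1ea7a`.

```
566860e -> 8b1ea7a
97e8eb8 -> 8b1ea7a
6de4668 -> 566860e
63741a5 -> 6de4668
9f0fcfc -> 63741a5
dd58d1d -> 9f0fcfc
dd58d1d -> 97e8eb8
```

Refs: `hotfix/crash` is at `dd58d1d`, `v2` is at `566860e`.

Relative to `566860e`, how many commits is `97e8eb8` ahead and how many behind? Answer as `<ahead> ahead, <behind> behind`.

Reachable from 97e8eb8: {8b1ea7a, 97e8eb8}.
Reachable from 566860e: {566860e, 8b1ea7a}.
Only in 97e8eb8's history (ahead): {97e8eb8} — 1.
Only in 566860e's history (behind): {566860e} — 1.

1 ahead, 1 behind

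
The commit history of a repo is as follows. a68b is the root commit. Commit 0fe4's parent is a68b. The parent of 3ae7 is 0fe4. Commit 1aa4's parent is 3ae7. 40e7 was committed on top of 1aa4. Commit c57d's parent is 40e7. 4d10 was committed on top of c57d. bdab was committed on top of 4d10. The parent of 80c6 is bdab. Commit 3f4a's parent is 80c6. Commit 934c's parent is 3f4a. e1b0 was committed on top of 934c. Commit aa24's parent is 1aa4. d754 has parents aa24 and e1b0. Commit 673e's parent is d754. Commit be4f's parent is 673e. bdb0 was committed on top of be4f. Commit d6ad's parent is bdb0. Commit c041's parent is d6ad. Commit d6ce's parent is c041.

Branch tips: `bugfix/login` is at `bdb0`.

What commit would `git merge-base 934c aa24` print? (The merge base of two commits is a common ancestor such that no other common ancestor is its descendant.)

1aa4

Ancestors of 934c: {0fe4, 1aa4, 3ae7, 3f4a, 40e7, 4d10, 80c6, 934c, a68b, bdab, c57d}.
Ancestors of aa24: {0fe4, 1aa4, 3ae7, a68b, aa24}.
Common ancestors: {0fe4, 1aa4, 3ae7, a68b}.
Among these, 1aa4 is not an ancestor of any other common ancestor — it is the merge base.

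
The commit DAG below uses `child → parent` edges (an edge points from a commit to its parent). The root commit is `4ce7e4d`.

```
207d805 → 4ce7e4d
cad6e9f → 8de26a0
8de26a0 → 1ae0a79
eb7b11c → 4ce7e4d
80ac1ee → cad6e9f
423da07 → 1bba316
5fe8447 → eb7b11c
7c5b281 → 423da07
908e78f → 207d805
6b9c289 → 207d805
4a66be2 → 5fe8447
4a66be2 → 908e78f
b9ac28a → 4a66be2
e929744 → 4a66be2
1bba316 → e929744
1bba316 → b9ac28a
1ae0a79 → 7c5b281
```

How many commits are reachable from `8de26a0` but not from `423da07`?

Reachable from 8de26a0: {1ae0a79, 1bba316, 207d805, 423da07, 4a66be2, 4ce7e4d, 5fe8447, 7c5b281, 8de26a0, 908e78f, b9ac28a, e929744, eb7b11c}.
Reachable from 423da07: {1bba316, 207d805, 423da07, 4a66be2, 4ce7e4d, 5fe8447, 908e78f, b9ac28a, e929744, eb7b11c}.
In 8de26a0's history but not 423da07's: {1ae0a79, 7c5b281, 8de26a0} — 3 commits.

3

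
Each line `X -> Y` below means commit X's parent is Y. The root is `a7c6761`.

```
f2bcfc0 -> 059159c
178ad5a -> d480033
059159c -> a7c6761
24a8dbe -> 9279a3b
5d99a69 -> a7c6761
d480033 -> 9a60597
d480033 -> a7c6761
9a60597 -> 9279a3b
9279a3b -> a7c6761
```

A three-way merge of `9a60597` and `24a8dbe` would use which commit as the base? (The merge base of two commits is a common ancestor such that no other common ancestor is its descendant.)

9279a3b

Ancestors of 9a60597: {9279a3b, 9a60597, a7c6761}.
Ancestors of 24a8dbe: {24a8dbe, 9279a3b, a7c6761}.
Common ancestors: {9279a3b, a7c6761}.
Among these, 9279a3b is not an ancestor of any other common ancestor — it is the merge base.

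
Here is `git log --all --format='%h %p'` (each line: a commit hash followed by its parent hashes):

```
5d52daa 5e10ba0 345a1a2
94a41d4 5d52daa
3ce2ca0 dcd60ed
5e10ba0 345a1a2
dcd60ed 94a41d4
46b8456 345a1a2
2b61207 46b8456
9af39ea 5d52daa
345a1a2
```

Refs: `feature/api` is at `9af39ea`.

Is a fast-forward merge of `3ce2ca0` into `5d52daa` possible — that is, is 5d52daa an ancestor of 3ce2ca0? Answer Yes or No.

A fast-forward from 5d52daa to 3ce2ca0 is possible iff 5d52daa is an ancestor of 3ce2ca0.
Ancestors of 3ce2ca0: {345a1a2, 3ce2ca0, 5d52daa, 5e10ba0, 94a41d4, dcd60ed}.
5d52daa is among them, so fast-forward is possible.

Yes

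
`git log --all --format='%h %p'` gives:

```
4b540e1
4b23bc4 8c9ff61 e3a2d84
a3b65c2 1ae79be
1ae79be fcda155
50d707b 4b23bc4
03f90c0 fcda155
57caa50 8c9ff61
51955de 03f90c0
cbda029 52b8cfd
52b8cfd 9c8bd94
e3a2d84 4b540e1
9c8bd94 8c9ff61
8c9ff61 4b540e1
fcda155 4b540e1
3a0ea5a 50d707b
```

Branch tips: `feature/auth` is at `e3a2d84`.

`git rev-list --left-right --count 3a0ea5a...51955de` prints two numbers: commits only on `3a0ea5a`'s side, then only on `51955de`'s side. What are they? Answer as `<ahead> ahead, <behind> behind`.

Reachable from 3a0ea5a: {3a0ea5a, 4b23bc4, 4b540e1, 50d707b, 8c9ff61, e3a2d84}.
Reachable from 51955de: {03f90c0, 4b540e1, 51955de, fcda155}.
Only in 3a0ea5a's history (ahead): {3a0ea5a, 4b23bc4, 50d707b, 8c9ff61, e3a2d84} — 5.
Only in 51955de's history (behind): {03f90c0, 51955de, fcda155} — 3.

5 ahead, 3 behind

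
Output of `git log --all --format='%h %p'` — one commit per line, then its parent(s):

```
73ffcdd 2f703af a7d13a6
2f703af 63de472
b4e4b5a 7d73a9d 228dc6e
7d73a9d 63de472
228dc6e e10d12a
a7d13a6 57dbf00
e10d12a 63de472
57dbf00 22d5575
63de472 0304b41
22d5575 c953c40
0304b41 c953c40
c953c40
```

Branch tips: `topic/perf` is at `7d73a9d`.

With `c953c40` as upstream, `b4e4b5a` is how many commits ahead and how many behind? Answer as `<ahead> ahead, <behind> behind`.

Reachable from b4e4b5a: {0304b41, 228dc6e, 63de472, 7d73a9d, b4e4b5a, c953c40, e10d12a}.
Reachable from c953c40: {c953c40}.
Only in b4e4b5a's history (ahead): {0304b41, 228dc6e, 63de472, 7d73a9d, b4e4b5a, e10d12a} — 6.
Only in c953c40's history (behind): {} — 0.

6 ahead, 0 behind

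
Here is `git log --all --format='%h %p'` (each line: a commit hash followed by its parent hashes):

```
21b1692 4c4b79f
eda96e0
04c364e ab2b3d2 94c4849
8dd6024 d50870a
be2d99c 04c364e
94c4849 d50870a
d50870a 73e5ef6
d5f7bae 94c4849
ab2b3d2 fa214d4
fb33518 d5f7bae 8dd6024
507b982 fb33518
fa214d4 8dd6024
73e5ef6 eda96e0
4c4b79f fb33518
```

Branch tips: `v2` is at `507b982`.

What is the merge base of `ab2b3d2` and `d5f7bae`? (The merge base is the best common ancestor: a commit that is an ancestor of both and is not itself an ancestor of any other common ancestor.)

Ancestors of ab2b3d2: {73e5ef6, 8dd6024, ab2b3d2, d50870a, eda96e0, fa214d4}.
Ancestors of d5f7bae: {73e5ef6, 94c4849, d50870a, d5f7bae, eda96e0}.
Common ancestors: {73e5ef6, d50870a, eda96e0}.
Among these, d50870a is not an ancestor of any other common ancestor — it is the merge base.

d50870a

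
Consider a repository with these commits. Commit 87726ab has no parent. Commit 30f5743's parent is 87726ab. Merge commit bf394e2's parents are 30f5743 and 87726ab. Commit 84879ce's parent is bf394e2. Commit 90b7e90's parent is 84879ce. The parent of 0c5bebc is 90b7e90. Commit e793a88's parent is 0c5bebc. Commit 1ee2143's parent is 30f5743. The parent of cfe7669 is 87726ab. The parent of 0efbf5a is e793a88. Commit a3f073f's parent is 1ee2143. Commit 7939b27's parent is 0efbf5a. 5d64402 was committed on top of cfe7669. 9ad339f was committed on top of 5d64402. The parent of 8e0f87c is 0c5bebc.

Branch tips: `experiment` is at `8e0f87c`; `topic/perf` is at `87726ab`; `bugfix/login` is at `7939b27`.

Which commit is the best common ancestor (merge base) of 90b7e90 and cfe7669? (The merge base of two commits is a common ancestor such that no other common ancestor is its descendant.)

87726ab

Ancestors of 90b7e90: {30f5743, 84879ce, 87726ab, 90b7e90, bf394e2}.
Ancestors of cfe7669: {87726ab, cfe7669}.
Common ancestors: {87726ab}.
The only common ancestor is 87726ab, so it is the merge base.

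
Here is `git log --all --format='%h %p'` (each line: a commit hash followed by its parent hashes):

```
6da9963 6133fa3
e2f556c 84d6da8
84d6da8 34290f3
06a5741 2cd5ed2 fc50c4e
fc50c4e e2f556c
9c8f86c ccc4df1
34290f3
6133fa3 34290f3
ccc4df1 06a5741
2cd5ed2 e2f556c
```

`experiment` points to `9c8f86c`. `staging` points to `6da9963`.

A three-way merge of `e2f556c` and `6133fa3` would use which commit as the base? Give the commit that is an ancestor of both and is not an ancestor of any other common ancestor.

34290f3

Ancestors of e2f556c: {34290f3, 84d6da8, e2f556c}.
Ancestors of 6133fa3: {34290f3, 6133fa3}.
Common ancestors: {34290f3}.
The only common ancestor is 34290f3, so it is the merge base.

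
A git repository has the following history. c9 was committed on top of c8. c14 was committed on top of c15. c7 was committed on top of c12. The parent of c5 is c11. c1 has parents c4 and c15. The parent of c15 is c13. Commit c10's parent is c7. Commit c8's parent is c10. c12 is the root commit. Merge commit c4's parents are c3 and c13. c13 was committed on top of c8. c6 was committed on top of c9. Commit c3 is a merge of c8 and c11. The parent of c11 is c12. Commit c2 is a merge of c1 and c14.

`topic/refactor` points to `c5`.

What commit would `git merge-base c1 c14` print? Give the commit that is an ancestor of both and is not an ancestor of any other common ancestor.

c15

Ancestors of c1: {c1, c10, c11, c12, c13, c15, c3, c4, c7, c8}.
Ancestors of c14: {c10, c12, c13, c14, c15, c7, c8}.
Common ancestors: {c10, c12, c13, c15, c7, c8}.
Among these, c15 is not an ancestor of any other common ancestor — it is the merge base.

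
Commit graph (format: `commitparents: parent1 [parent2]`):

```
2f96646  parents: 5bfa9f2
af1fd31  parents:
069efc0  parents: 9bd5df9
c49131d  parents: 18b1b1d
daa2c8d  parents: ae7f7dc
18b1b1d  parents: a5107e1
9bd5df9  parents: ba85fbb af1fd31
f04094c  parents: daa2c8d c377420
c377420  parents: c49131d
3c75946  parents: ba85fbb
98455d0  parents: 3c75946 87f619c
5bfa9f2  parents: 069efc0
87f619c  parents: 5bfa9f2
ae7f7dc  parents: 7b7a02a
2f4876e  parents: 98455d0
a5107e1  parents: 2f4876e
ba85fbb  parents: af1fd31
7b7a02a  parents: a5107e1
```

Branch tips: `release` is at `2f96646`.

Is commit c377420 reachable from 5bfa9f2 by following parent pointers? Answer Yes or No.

No

Ancestors of 5bfa9f2: {069efc0, 5bfa9f2, 9bd5df9, af1fd31, ba85fbb}.
c377420 is not in that set, so it is not an ancestor of 5bfa9f2.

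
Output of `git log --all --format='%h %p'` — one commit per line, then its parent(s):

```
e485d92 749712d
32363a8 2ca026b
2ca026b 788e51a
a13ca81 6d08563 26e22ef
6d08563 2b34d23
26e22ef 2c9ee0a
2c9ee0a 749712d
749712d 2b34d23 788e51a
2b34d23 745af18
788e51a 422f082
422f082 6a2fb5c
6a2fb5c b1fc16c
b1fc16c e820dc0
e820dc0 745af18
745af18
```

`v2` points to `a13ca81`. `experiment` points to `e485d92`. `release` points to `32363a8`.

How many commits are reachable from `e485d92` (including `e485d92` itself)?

Walking parent pointers from e485d92: reachable set = {2b34d23, 422f082, 6a2fb5c, 745af18, 749712d, 788e51a, b1fc16c, e485d92, e820dc0}.
That is 9 commits.

9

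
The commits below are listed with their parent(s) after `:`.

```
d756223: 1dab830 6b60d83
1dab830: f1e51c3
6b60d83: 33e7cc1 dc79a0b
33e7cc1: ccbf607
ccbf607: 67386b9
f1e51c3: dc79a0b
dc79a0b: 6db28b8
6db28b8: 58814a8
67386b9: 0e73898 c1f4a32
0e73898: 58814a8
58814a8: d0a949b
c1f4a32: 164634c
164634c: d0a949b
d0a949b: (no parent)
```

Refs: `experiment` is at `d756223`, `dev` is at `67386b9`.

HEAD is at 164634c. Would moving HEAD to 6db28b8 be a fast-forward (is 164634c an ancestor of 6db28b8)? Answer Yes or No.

No

A fast-forward from 164634c to 6db28b8 is possible iff 164634c is an ancestor of 6db28b8.
Ancestors of 6db28b8: {58814a8, 6db28b8, d0a949b}.
164634c is not among them, so fast-forward is not possible.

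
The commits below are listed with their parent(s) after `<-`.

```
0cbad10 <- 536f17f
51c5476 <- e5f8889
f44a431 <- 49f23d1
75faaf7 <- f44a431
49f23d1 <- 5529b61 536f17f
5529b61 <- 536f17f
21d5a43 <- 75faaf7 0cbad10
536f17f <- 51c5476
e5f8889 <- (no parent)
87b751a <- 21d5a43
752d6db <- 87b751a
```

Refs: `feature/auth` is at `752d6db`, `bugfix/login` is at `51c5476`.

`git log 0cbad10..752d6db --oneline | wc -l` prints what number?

7

Reachable from 752d6db: {0cbad10, 21d5a43, 49f23d1, 51c5476, 536f17f, 5529b61, 752d6db, 75faaf7, 87b751a, e5f8889, f44a431}.
Reachable from 0cbad10: {0cbad10, 51c5476, 536f17f, e5f8889}.
In 752d6db's history but not 0cbad10's: {21d5a43, 49f23d1, 5529b61, 752d6db, 75faaf7, 87b751a, f44a431} — 7 commits.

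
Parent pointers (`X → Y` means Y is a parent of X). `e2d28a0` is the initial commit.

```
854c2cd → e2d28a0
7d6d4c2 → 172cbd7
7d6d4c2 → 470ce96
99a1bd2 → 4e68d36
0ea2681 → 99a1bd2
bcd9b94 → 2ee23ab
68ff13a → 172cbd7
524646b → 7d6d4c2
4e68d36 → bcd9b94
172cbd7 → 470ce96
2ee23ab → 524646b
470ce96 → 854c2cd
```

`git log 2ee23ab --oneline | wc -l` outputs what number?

7

Walking parent pointers from 2ee23ab: reachable set = {172cbd7, 2ee23ab, 470ce96, 524646b, 7d6d4c2, 854c2cd, e2d28a0}.
That is 7 commits.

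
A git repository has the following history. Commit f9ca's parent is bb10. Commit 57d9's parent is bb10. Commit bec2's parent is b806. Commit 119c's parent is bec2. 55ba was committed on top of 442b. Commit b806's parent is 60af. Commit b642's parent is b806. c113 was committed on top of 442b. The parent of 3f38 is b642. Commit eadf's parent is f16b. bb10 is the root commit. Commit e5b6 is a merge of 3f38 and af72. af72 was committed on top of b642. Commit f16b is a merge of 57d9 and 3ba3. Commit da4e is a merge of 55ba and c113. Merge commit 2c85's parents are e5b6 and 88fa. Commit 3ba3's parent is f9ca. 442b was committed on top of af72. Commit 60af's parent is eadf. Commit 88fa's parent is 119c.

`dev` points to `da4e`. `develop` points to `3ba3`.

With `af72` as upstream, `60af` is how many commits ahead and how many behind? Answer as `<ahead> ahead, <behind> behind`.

0 ahead, 3 behind

Reachable from 60af: {3ba3, 57d9, 60af, bb10, eadf, f16b, f9ca}.
Reachable from af72: {3ba3, 57d9, 60af, af72, b642, b806, bb10, eadf, f16b, f9ca}.
Only in 60af's history (ahead): {} — 0.
Only in af72's history (behind): {af72, b642, b806} — 3.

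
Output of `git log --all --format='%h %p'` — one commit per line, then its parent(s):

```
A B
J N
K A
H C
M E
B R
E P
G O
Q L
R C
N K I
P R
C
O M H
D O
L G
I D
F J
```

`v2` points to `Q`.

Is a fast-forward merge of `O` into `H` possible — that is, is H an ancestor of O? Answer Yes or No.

Yes

A fast-forward from H to O is possible iff H is an ancestor of O.
Ancestors of O: {C, E, H, M, O, P, R}.
H is among them, so fast-forward is possible.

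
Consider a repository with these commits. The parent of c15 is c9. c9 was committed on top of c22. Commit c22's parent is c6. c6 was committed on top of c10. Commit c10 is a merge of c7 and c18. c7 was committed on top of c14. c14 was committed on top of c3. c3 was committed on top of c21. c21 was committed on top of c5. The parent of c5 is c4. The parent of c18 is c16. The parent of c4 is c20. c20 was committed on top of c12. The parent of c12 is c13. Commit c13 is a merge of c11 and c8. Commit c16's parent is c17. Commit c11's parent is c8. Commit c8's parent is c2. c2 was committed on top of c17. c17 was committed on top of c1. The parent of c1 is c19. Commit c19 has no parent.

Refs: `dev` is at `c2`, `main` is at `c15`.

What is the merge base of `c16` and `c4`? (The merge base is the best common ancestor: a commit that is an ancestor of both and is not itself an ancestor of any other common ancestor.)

c17

Ancestors of c16: {c1, c16, c17, c19}.
Ancestors of c4: {c1, c11, c12, c13, c17, c19, c2, c20, c4, c8}.
Common ancestors: {c1, c17, c19}.
Among these, c17 is not an ancestor of any other common ancestor — it is the merge base.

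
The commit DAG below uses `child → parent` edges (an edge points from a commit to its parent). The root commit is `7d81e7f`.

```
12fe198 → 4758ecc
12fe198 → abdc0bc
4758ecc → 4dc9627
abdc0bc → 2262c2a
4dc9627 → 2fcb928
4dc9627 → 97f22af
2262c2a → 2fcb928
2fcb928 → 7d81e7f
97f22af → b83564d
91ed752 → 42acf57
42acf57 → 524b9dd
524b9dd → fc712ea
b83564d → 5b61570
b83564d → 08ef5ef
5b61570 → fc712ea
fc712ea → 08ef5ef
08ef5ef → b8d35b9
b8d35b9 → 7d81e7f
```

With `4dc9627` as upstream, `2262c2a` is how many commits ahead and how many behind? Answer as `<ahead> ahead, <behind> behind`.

Reachable from 2262c2a: {2262c2a, 2fcb928, 7d81e7f}.
Reachable from 4dc9627: {08ef5ef, 2fcb928, 4dc9627, 5b61570, 7d81e7f, 97f22af, b83564d, b8d35b9, fc712ea}.
Only in 2262c2a's history (ahead): {2262c2a} — 1.
Only in 4dc9627's history (behind): {08ef5ef, 4dc9627, 5b61570, 97f22af, b83564d, b8d35b9, fc712ea} — 7.

1 ahead, 7 behind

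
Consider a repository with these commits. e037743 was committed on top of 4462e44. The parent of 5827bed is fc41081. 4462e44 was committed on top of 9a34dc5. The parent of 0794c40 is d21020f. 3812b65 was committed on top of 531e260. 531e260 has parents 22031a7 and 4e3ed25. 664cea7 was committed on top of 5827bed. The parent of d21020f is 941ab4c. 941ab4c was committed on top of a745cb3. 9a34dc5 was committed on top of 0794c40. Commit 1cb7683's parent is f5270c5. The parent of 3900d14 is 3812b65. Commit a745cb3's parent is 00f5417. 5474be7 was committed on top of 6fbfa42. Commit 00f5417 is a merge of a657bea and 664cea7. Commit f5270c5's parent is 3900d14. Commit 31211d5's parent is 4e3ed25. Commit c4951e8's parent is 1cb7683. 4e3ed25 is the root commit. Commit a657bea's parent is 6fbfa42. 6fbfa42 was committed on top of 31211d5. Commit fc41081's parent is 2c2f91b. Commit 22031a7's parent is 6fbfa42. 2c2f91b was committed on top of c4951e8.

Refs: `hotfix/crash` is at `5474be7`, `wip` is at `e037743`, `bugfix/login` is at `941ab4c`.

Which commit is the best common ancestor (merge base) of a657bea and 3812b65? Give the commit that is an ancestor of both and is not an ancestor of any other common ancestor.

Ancestors of a657bea: {31211d5, 4e3ed25, 6fbfa42, a657bea}.
Ancestors of 3812b65: {22031a7, 31211d5, 3812b65, 4e3ed25, 531e260, 6fbfa42}.
Common ancestors: {31211d5, 4e3ed25, 6fbfa42}.
Among these, 6fbfa42 is not an ancestor of any other common ancestor — it is the merge base.

6fbfa42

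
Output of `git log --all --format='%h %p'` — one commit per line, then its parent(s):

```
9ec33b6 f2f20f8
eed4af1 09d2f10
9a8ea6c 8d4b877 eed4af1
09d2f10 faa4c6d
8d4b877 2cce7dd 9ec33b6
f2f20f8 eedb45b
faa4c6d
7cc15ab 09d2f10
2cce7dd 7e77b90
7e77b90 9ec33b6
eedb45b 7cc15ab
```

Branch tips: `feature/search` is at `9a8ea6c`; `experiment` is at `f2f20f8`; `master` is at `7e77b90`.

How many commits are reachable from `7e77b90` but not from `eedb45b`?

3

Reachable from 7e77b90: {09d2f10, 7cc15ab, 7e77b90, 9ec33b6, eedb45b, f2f20f8, faa4c6d}.
Reachable from eedb45b: {09d2f10, 7cc15ab, eedb45b, faa4c6d}.
In 7e77b90's history but not eedb45b's: {7e77b90, 9ec33b6, f2f20f8} — 3 commits.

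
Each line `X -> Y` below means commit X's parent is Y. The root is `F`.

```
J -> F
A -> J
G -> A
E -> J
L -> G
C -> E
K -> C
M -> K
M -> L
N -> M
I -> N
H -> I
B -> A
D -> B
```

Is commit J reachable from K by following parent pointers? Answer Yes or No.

Yes

Ancestors of K (commits reachable by following parents): {C, E, F, J, K}.
J is in that set, so it is an ancestor of K.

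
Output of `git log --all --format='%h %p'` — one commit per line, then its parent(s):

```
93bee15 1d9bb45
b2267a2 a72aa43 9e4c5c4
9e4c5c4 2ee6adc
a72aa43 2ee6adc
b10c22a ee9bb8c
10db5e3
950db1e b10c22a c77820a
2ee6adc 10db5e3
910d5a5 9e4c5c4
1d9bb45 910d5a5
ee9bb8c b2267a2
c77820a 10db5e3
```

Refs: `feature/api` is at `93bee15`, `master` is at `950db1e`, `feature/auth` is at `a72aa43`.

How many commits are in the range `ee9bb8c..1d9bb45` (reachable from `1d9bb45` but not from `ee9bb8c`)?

2

Reachable from 1d9bb45: {10db5e3, 1d9bb45, 2ee6adc, 910d5a5, 9e4c5c4}.
Reachable from ee9bb8c: {10db5e3, 2ee6adc, 9e4c5c4, a72aa43, b2267a2, ee9bb8c}.
In 1d9bb45's history but not ee9bb8c's: {1d9bb45, 910d5a5} — 2 commits.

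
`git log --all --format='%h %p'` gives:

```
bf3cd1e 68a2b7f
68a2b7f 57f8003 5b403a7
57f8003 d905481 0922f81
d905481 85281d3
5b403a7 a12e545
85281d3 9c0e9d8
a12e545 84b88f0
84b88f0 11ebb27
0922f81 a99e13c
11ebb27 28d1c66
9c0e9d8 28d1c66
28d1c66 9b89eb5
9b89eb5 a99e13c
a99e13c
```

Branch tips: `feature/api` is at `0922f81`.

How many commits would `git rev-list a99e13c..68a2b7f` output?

Reachable from 68a2b7f: {0922f81, 11ebb27, 28d1c66, 57f8003, 5b403a7, 68a2b7f, 84b88f0, 85281d3, 9b89eb5, 9c0e9d8, a12e545, a99e13c, d905481}.
Reachable from a99e13c: {a99e13c}.
In 68a2b7f's history but not a99e13c's: {0922f81, 11ebb27, 28d1c66, 57f8003, 5b403a7, 68a2b7f, 84b88f0, 85281d3, 9b89eb5, 9c0e9d8, a12e545, d905481} — 12 commits.

12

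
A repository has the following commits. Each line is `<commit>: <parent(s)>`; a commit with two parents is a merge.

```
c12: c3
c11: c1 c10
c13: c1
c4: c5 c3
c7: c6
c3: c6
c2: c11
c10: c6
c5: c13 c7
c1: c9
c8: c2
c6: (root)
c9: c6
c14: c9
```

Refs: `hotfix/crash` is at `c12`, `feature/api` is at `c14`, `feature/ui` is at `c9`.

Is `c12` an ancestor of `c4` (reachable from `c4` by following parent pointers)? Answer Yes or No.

Ancestors of c4: {c1, c13, c3, c4, c5, c6, c7, c9}.
c12 is not in that set, so it is not an ancestor of c4.

No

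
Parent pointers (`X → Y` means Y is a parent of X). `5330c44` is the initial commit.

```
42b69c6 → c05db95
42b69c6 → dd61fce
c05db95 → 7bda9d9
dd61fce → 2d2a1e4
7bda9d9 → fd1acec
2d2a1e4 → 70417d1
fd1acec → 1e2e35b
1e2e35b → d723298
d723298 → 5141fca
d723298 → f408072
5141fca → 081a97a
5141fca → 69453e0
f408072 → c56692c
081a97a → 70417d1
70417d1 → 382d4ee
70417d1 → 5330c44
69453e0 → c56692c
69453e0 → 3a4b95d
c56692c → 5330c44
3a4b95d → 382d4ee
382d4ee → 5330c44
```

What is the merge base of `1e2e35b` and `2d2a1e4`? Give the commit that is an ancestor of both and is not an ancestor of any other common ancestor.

Ancestors of 1e2e35b: {081a97a, 1e2e35b, 382d4ee, 3a4b95d, 5141fca, 5330c44, 69453e0, 70417d1, c56692c, d723298, f408072}.
Ancestors of 2d2a1e4: {2d2a1e4, 382d4ee, 5330c44, 70417d1}.
Common ancestors: {382d4ee, 5330c44, 70417d1}.
Among these, 70417d1 is not an ancestor of any other common ancestor — it is the merge base.

70417d1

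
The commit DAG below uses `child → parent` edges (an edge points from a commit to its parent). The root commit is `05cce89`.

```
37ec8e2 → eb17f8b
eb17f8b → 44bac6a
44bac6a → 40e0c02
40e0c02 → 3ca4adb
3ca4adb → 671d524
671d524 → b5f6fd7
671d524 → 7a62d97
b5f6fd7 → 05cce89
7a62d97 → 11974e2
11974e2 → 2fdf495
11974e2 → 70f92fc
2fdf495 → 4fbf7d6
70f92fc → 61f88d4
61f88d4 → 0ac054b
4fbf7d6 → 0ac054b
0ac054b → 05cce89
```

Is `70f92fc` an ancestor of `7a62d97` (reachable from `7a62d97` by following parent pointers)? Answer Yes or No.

Ancestors of 7a62d97 (commits reachable by following parents): {05cce89, 0ac054b, 11974e2, 2fdf495, 4fbf7d6, 61f88d4, 70f92fc, 7a62d97}.
70f92fc is in that set, so it is an ancestor of 7a62d97.

Yes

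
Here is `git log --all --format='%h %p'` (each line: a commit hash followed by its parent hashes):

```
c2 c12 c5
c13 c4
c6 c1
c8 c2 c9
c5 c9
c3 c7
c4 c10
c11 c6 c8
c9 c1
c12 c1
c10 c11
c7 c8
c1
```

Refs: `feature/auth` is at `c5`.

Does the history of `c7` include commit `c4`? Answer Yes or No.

Ancestors of c7: {c1, c12, c2, c5, c7, c8, c9}.
c4 is not in that set, so it is not an ancestor of c7.

No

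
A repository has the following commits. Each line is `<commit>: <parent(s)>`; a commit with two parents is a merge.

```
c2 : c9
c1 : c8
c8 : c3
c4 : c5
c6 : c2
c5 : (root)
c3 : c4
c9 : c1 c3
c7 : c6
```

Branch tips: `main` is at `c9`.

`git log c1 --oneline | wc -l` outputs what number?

Walking parent pointers from c1: reachable set = {c1, c3, c4, c5, c8}.
That is 5 commits.

5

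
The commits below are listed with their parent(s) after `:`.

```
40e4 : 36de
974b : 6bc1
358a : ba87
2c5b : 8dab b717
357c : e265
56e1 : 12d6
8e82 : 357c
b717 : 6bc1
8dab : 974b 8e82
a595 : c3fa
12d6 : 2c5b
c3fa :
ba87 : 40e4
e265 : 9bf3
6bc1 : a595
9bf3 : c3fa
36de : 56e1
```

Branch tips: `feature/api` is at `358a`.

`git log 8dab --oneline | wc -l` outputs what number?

Walking parent pointers from 8dab: reachable set = {357c, 6bc1, 8dab, 8e82, 974b, 9bf3, a595, c3fa, e265}.
That is 9 commits.

9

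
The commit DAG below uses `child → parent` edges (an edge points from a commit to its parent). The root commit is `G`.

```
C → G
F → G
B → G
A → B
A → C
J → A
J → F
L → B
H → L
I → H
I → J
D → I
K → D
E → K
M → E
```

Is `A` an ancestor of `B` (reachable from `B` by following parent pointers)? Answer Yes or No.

Ancestors of B: {B, G}.
A is not in that set, so it is not an ancestor of B.

No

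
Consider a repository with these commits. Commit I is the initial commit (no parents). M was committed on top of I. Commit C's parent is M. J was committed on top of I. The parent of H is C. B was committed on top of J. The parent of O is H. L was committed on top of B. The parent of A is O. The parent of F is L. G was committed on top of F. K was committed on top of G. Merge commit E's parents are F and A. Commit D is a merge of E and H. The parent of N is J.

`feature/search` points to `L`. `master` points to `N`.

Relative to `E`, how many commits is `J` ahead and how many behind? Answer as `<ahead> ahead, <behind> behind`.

Reachable from J: {I, J}.
Reachable from E: {A, B, C, E, F, H, I, J, L, M, O}.
Only in J's history (ahead): {} — 0.
Only in E's history (behind): {A, B, C, E, F, H, L, M, O} — 9.

0 ahead, 9 behind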